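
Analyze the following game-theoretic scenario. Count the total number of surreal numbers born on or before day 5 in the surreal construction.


Day 0: {|} = 0 is born. Count = 1.
Day n: the number of surreal numbers born by day n is 2^(n+1) - 1.
By day 0: 2^1 - 1 = 1
By day 1: 2^2 - 1 = 3
By day 2: 2^3 - 1 = 7
By day 3: 2^4 - 1 = 15
By day 4: 2^5 - 1 = 31
By day 5: 2^6 - 1 = 63
By day 5: 63 surreal numbers.

63


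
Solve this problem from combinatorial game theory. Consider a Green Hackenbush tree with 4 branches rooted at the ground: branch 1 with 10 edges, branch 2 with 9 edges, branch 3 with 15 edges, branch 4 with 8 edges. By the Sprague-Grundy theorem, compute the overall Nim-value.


The tree has 4 branches from the ground vertex.
In Green Hackenbush, the Nim-value of a simple path of length k is k.
Branch 1: length 10, Nim-value = 10
Branch 2: length 9, Nim-value = 9
Branch 3: length 15, Nim-value = 15
Branch 4: length 8, Nim-value = 8
Total Nim-value = XOR of all branch values:
0 XOR 10 = 10
10 XOR 9 = 3
3 XOR 15 = 12
12 XOR 8 = 4
Nim-value of the tree = 4

4


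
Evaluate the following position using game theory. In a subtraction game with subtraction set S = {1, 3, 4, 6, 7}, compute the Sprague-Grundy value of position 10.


The subtraction set is S = {1, 3, 4, 6, 7}.
G(k) = mex{ G(k - s) : s in S, s <= k }. We compute iteratively: G(0) = 0.
G(1) = mex({0}) = 1
G(2) = mex({1}) = 0
G(3) = mex({0}) = 1
G(4) = mex({0, 1}) = 2
G(5) = mex({0, 1, 2}) = 3
G(6) = mex({0, 1, 3}) = 2
G(7) = mex({0, 1, 2}) = 3
G(8) = mex({0, 1, 2, 3}) = 4
G(9) = mex({0, 1, 2, 3, 4}) = 5
G(10) = mex({1, 2, 3, 5}) = 0
Therefore G(10) = 0.

0


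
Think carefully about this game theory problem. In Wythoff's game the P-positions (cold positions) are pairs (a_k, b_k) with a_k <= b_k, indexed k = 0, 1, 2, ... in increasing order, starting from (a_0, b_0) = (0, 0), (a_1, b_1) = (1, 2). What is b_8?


By Wythoff's theorem, a_k = floor(k * phi) and b_k = floor(k * phi^2) = a_k + k, where phi = (1 + sqrt(5))/2 is the golden ratio.
phi = (1 + sqrt(5))/2 = 1.618034
phi^2 = phi + 1 = 2.618034
k = 8
k * phi^2 = 8 * 2.618034 = 20.944272
b_8 = floor(k * phi^2) = 20 (check: a_8 + k = 12 + 8 = 20)

20


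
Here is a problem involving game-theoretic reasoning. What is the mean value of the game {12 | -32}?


Game = {12 | -32}, a switch {a | b} with numbers a > b.
Its thermograph has left wall a - t and right wall b + t, which meet at t = (a - b)/2, where both equal (a + b)/2. So the mast (mean value) is at (a + b)/2.
Mean = (12 + (-32))/2 = -20/2 = -10

-10


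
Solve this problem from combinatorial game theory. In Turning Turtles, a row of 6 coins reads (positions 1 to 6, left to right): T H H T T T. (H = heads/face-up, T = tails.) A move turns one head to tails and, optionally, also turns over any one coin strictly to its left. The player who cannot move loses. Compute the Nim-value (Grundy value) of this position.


Coins: T H H T T T
Key fact: a single head at position k behaves exactly like a Nim heap of size k (turning it to T and optionally flipping a coin at j < k corresponds to moving the heap from k to j, or to 0), and heads combine as a disjunctive sum (two heads at the same place would cancel, matching j XOR j = 0). So the Nim-value is the XOR of the 1-indexed positions of the heads.
Face-up positions (1-indexed): [2, 3]
XOR 0 with 2: 0 XOR 2 = 2
XOR 2 with 3: 2 XOR 3 = 1
Nim-value = 1

1


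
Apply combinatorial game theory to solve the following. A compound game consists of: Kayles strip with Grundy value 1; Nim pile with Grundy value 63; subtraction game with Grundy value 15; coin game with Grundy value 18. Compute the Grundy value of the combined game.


By the Sprague-Grundy theorem, the Grundy value of a sum of games is the XOR of individual Grundy values.
Kayles strip: Grundy value = 1. Running XOR: 0 XOR 1 = 1
Nim pile: Grundy value = 63. Running XOR: 1 XOR 63 = 62
subtraction game: Grundy value = 15. Running XOR: 62 XOR 15 = 49
coin game: Grundy value = 18. Running XOR: 49 XOR 18 = 35
The combined Grundy value is 35.

35


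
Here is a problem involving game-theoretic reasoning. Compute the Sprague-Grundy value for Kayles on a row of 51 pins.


Kayles: a move removes 1 or 2 adjacent pins from a contiguous row.
Removing pins from a row of k leaves two independent rows (a, b) with a + b = k - 1 (one pin) or a + b = k - 2 (two pins); an end removal gives a = 0.
By Sprague-Grundy, G(k) = mex{ G(a) XOR G(b) } over all these splits. G(0) = 0.
G(1): splits (0,0):0^0=0 -> mex({0}) = 1
G(2): splits (0,1):0^1=1 (0,0):0^0=0 -> mex({0, 1}) = 2
G(3): splits (0,2):0^2=2 (1,1):1^1=0 (0,1):0^1=1 -> mex({0, 1, 2}) = 3
G(4): splits (0,3):0^3=3 (1,2):1^2=3 (0,2):0^2=2 (1,1):1^1=0 -> mex({0, 2, 3}) = 1
G(5): splits (0,4):0^1=1 (1,3):1^3=2 (2,2):2^2=0 (0,3):0^3=3 (1,2):1^2=3 -> mex({0, 1, 2, 3}) = 4
G(6) = mex({0, 1, 2, 4}) = 3
G(7) = mex({0, 1, 3, 4, 5}) = 2
G(8) = mex({0, 2, 3, 5, 6}) = 1
G(9) = mex({0, 1, 2, 3, 6, 7}) = 4
G(10) = mex({0, 1, 3, 4, 5, 7}) = 2
G(11) = mex({0, 1, 2, 3, 4, 5}) = 6
G(12) = mex({0, 1, 2, 3, 5, 6, 7}) = 4
G(13) = mex({0, 2, 3, 4, 6, 7}) = 1
G(14) = mex({0, 1, 4, 5, 6, 7}) = 2
G(15) = mex({0, 1, 2, 3, 4, 5, 6}) = 7
G(16) = mex({0, 2, 3, 5, 6, 7}) = 1
G(17) = mex({0, 1, 2, 3, 5, 6, 7}) = 4
G(18) = mex({0, 1, 2, 4, 5, 6}) = 3
G(19) = mex({0, 1, 3, 4, 5, 7}) = 2
G(20) = mex({0, 2, 3, 4, 5, 6, 7}) = 1
G(21) = mex({0, 1, 2, 3, 5, 6, 7}) = 4
G(22) = mex({0, 1, 2, 3, 4, 5, 7}) = 6
G(23) = mex({0, 1, 2, 3, 4, 5, 6}) = 7
G(24) = mex({0, 1, 2, 3, 5, 6, 7}) = 4
G(25) = mex({0, 2, 3, 4, 6, 7}) = 1
G(26) = mex({0, 1, 3, 4, 5, 6, 7}) = 2
G(27) = mex({0, 1, 2, 3, 4, 5, 6, 7}) = 8
G(28) = mex({0, 1, 2, 3, 4, 6, 7, 8}) = 5
G(29) = mex({0, 1, 2, 3, 5, 6, 7, 8, 9}) = 4
G(30) = mex({0, 1, 2, 3, 4, 5, 6, 9, 10}) = 7
G(31) = mex({0, 1, 3, 4, 5, 7, 10, 11}) = 2
G(32) = mex({0, 2, 3, 4, 5, 6, 7, 9, 11}) = 1
G(33) = mex({0, 1, 2, 3, 4, 5, 6, 7, 9, 12}) = 8
G(34) = mex({0, 1, 2, 3, 4, 5, 7, 8, 11, 12}) = 6
G(35) = mex({0, 1, 2, 3, 4, 5, 6, 8, 9, 10, 11}) = 7
G(36) = mex({0, 1, 2, 3, 5, 6, 7, 9, 10}) = 4
G(37) = mex({0, 2, 3, 4, 6, 7, 9, 10, 11, 12}) = 1
G(38) = mex({0, 1, 3, 4, 5, 6, 7, 9, 10, 11, 12}) = 2
G(39) = mex({0, 1, 2, 4, 5, 6, 7, 9, 10, 12, 14}) = 3
G(40) = mex({0, 2, 3, 4, 6, 7, 11, 12, 14}) = 1
G(41) = mex({0, 1, 2, 3, 5, 6, 7, 9, 10, 11, 12}) = 4
G(42) = mex({0, 1, 2, 3, 4, 5, 6, 9, 10}) = 7
G(43) = mex({0, 1, 3, 4, 5, 7, 9, 10, 12, 15}) = 2
G(44) = mex({0, 2, 3, 4, 5, 6, 7, 9, 10, 12, 15}) = 1
G(45) = mex({0, 1, 2, 3, 4, 5, 6, 7, 9, 10, 12, 14}) = 8
G(46) = mex({0, 1, 3, 4, 5, 7, 8, 11, 12, 14}) = 2
G(47) = mex({0, 1, 2, 3, 4, 5, 6, 8, 9, 10, 11, 12}) = 7
G(48) = mex({0, 1, 2, 3, 5, 6, 7, 9, 10}) = 4
G(49) = mex({0, 2, 3, 4, 6, 7, 9, 10, 11, 12, 15}) = 1
G(50) = mex({0, 1, 4, 5, 6, 7, 9, 11, 12, 14, 15}) = 2
G(51) = mex({0, 1, 2, 3, 4, 5, 6, 7, 9, 12, 14, 15}) = 8
Therefore G(51) = 8.

8


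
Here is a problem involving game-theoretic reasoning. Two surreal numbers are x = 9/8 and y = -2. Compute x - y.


x = 9/8, y = -2
Converting to common denominator: 8
x = 9/8, y = -16/8
x - y = 9/8 - -2 = 25/8

25/8


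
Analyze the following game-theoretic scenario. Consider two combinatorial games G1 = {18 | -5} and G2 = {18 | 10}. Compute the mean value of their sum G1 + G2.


G1 = {18 | -5}, G2 = {18 | 10}
Each is a switch {a | b} with numbers a > b; its mean value is (a + b)/2, and mean value is additive over game sums: m(G1 + G2) = m(G1) + m(G2).
Mean of G1 = (18 + (-5))/2 = 13/2 = 13/2
Mean of G2 = (18 + (10))/2 = 28/2 = 14
Mean of G1 + G2 = 13/2 + 14 = 41/2

41/2


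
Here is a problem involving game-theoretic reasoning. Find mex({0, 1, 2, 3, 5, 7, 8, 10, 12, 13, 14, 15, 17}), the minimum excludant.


Set = {0, 1, 2, 3, 5, 7, 8, 10, 12, 13, 14, 15, 17}
0 is in the set.
1 is in the set.
2 is in the set.
3 is in the set.
4 is NOT in the set. This is the mex.
mex = 4

4


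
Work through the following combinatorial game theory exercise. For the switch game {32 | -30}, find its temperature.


The game is {32 | -30}, a switch {a | b} with numbers a > b.
Cooling {a | b} by t gives {a - t | b + t}, which stops being hot when a - t = b + t, i.e. at t = (a - b)/2. So the temperature of a switch is (a - b)/2.
Temperature = (Left option - Right option) / 2
= (32 - (-30)) / 2
= 62 / 2
= 31

31


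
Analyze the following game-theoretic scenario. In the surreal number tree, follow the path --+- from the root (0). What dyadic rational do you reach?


Sign expansion: --+-
Rule: track bounds (lo, hi), initially (-inf, +inf). On '+', the current value becomes lo and we move to the simplest number in (value, hi): value + 1 if hi = +inf, otherwise the midpoint (value + hi)/2. On '-', the current value becomes hi and we move to value - 1 if lo = -inf, otherwise the midpoint (lo + value)/2.
Start at 0.
Step 1: sign = -, move left. Bounds: (-inf, 0). Value = -1
Step 2: sign = -, move left. Bounds: (-inf, -1). Value = -2
Step 3: sign = +, move right. Bounds: (-2, -1). Value = -3/2
Step 4: sign = -, move left. Bounds: (-2, -3/2). Value = -7/4
The surreal number with sign expansion --+- is -7/4.

-7/4


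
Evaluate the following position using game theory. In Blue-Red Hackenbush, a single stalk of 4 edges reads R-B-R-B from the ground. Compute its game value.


Edges (from ground): R-B-R-B
By Berlekamp's sign-expansion rule, a Blue-Red Hackenbush stalk has the value of the surreal number whose sign sequence is the edge sequence with B -> + and R -> -.
Sign sequence: -+-+
Trace the sign expansion in the surreal number tree, starting from 0:
Edge 1: R (sign -) -> bounds (-inf, 0), value = -1
Edge 2: B (sign +) -> bounds (-1, 0), value = -1/2
Edge 3: R (sign -) -> bounds (-1, -1/2), value = -3/4
Edge 4: B (sign +) -> bounds (-3/4, -1/2), value = -5/8
Game value = -5/8

-5/8


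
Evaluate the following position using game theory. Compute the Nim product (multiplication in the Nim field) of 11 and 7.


Nim multiplication is bilinear over XOR: (u XOR v) * w = (u*w) XOR (v*w).
So we split each operand into its bit components and XOR the pairwise Nim products.
11 = 1 + 2 + 8 (as XOR of powers of 2).
7 = 1 + 2 + 4 (as XOR of powers of 2).
Using the standard Nim-product table on single bits:
  2*2 = 3,   2*4 = 8,   2*8 = 12,
  4*4 = 6,   4*8 = 11,  8*8 = 13,
and  1*x = x (identity), k*l = l*k (commutative).
Pairwise Nim products:
  1 * 1 = 1
  1 * 2 = 2
  1 * 4 = 4
  2 * 1 = 2
  2 * 2 = 3
  2 * 4 = 8
  8 * 1 = 8
  8 * 2 = 12
  8 * 4 = 11
XOR them: 1 XOR 2 XOR 4 XOR 2 XOR 3 XOR 8 XOR 8 XOR 12 XOR 11 = 1.
Result: 11 * 7 = 1 (in Nim).

1


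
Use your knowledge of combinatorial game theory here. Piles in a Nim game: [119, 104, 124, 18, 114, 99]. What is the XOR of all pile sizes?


We need the XOR (exclusive or) of all pile sizes.
After XOR-ing pile 1 (size 119): 0 XOR 119 = 119
After XOR-ing pile 2 (size 104): 119 XOR 104 = 31
After XOR-ing pile 3 (size 124): 31 XOR 124 = 99
After XOR-ing pile 4 (size 18): 99 XOR 18 = 113
After XOR-ing pile 5 (size 114): 113 XOR 114 = 3
After XOR-ing pile 6 (size 99): 3 XOR 99 = 96
The Nim-value of this position is 96.

96


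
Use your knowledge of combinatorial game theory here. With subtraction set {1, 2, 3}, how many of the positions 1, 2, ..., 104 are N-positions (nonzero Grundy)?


Subtraction set S = {1, 2, 3}, so G(n) = n mod 4.
G(n) = 0 when n is a multiple of 4.
Multiples of 4 in [1, 104]: 26
N-positions (nonzero Grundy) = 104 - 26 = 78

78


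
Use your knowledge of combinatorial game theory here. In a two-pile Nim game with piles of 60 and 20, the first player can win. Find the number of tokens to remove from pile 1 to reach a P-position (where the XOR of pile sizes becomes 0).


Piles: 60 and 20
Current XOR: 60 XOR 20 = 40 (non-zero, so this is an N-position).
To make the XOR zero, we need to find a move that balances the piles.
For pile 1 (size 60): target = 60 XOR 40 = 20
We reduce pile 1 from 60 to 20.
Tokens removed: 60 - 20 = 40
Verification: 20 XOR 20 = 0

40


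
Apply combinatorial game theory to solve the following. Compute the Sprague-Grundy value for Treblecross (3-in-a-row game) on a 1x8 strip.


Treblecross: place X on empty cells; 3-in-a-row wins.
Playing within two cells of an existing X lets the opponent win at once, so sensible play treats the cells i-2..i+2 around each X as dead. The player left with no safe cell loses, so this is a normal-play take-away game on strips of safe cells.
Placing X at cell i (0-indexed) of a strip of k safe cells leaves independent strips of sizes max(0, i-2) and max(0, k-i-3). Hence G(k) = mex{ G(max(0,i-2)) XOR G(max(0,k-i-3)) : 0 <= i < k }, with G(0) = 0.
G(1): splits (0,0):0^0=0 -> mex({0}) = 1
G(2): splits (0,0):0^0=0 -> mex({0}) = 1
G(3): splits (0,0):0^0=0 -> mex({0}) = 1
G(4): splits (0,1):0^1=1 (0,0):0^0=0 -> mex({0, 1}) = 2
G(5): splits (0,2):0^1=1 (0,1):0^1=1 (0,0):0^0=0 -> mex({0, 1}) = 2
G(6) = mex({1}) = 0
G(7) = mex({0, 1, 2}) = 3
G(8) = mex({0, 1, 2}) = 3
Therefore G(8) = 3.

3


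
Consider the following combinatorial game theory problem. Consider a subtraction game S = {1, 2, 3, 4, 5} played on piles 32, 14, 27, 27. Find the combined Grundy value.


Subtraction set: {1, 2, 3, 4, 5}
For this subtraction set, G(n) = n mod 6 (period = max + 1 = 6).
Pile 1 (size 32): G(32) = 32 mod 6 = 2
Pile 2 (size 14): G(14) = 14 mod 6 = 2
Pile 3 (size 27): G(27) = 27 mod 6 = 3
Pile 4 (size 27): G(27) = 27 mod 6 = 3
Total Grundy value = XOR of all: 2 XOR 2 XOR 3 XOR 3 = 0

0


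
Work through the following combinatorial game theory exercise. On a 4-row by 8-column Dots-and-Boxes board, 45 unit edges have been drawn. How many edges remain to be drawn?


Grid: 4 x 8 boxes, i.e. 5 rows and 9 columns of dots.
Horizontal edges: (rows + 1) * cols = 5 * 8 = 40
Vertical edges: rows * (cols + 1) = 4 * 9 = 36
Total edges: 40 + 36 = 76
Edges drawn: 45
Remaining: 76 - 45 = 31

31


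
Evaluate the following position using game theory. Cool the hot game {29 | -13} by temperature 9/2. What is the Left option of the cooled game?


Original game: {29 | -13} (a switch {a | b} with a > b).
Cooling by t (for t below the temperature (a - b)/2 = 21) taxes each move by t: {a | b} cooled by t is {a - t | b + t}.
Cooling amount: t = 9/2
Cooled Left option: 29 - 9/2 = 49/2
Cooled Right option: -13 + 9/2 = -17/2
Cooled game: {49/2 | -17/2}
Left option = 49/2

49/2


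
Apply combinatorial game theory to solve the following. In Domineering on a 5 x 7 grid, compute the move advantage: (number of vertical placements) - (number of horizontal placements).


Board is 5 x 7 (rows x cols).
Left (vertical) placements: (rows-1) * cols = 4 * 7 = 28
Right (horizontal) placements: rows * (cols-1) = 5 * 6 = 30
Advantage = Left - Right = 28 - 30 = -2

-2


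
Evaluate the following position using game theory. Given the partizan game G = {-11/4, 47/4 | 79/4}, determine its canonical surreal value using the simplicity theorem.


Left options: {-11/4, 47/4}, max = 47/4
Right options: {79/4}, min = 79/4
All options are numbers and max(Left) < min(Right), so by the simplicity theorem the value is the simplest (earliest-born) number strictly between 47/4 and 79/4.
Integers 12 through 19 all lie strictly between 47/4 and 79/4.
Among integers, the simplest (lowest birthday = smallest |n|; 0 is born on day 0, +-n on day n) is 12.
No non-integer in the interval can be simpler: if x is a non-integer in the interval, then floor(x) or ceil(x) also lies in the interval (the interval contains an integer), and both are proper prefixes of x's sign expansion, i.e. born earlier. So the game value is 12.
Game value = 12

12


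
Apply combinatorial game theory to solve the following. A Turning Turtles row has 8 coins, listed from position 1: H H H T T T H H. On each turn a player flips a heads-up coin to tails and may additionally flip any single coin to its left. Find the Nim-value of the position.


Coins: H H H T T T H H
Key fact: a single head at position k behaves exactly like a Nim heap of size k (turning it to T and optionally flipping a coin at j < k corresponds to moving the heap from k to j, or to 0), and heads combine as a disjunctive sum (two heads at the same place would cancel, matching j XOR j = 0). So the Nim-value is the XOR of the 1-indexed positions of the heads.
Face-up positions (1-indexed): [1, 2, 3, 7, 8]
XOR 0 with 1: 0 XOR 1 = 1
XOR 1 with 2: 1 XOR 2 = 3
XOR 3 with 3: 3 XOR 3 = 0
XOR 0 with 7: 0 XOR 7 = 7
XOR 7 with 8: 7 XOR 8 = 15
Nim-value = 15

15


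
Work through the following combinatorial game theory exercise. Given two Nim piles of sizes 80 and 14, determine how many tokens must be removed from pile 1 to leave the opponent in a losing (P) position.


Piles: 80 and 14
Current XOR: 80 XOR 14 = 94 (non-zero, so this is an N-position).
To make the XOR zero, we need to find a move that balances the piles.
For pile 1 (size 80): target = 80 XOR 94 = 14
We reduce pile 1 from 80 to 14.
Tokens removed: 80 - 14 = 66
Verification: 14 XOR 14 = 0

66


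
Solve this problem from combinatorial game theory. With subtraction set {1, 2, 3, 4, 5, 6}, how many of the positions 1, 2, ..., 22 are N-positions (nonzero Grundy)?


Subtraction set S = {1, 2, 3, 4, 5, 6}, so G(n) = n mod 7.
G(n) = 0 when n is a multiple of 7.
Multiples of 7 in [1, 22]: 3
N-positions (nonzero Grundy) = 22 - 3 = 19

19


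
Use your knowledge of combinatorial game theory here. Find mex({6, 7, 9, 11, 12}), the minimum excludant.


Set = {6, 7, 9, 11, 12}
0 is NOT in the set. This is the mex.
mex = 0

0


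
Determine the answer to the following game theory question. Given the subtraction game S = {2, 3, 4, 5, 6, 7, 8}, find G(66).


The subtraction set is S = {2, 3, 4, 5, 6, 7, 8}.
G(k) = mex{ G(k - s) : s in S, s <= k }. We compute iteratively: G(0) = 0.
G(1) = mex({}) = 0
G(2) = mex({0}) = 1
G(3) = mex({0}) = 1
G(4) = mex({0, 1}) = 2
G(5) = mex({0, 1}) = 2
G(6) = mex({0, 1, 2}) = 3
G(7) = mex({0, 1, 2}) = 3
G(8) = mex({0, 1, 2, 3}) = 4
G(9) = mex({0, 1, 2, 3}) = 4
G(10) = mex({1, 2, 3, 4}) = 0
G(11) = mex({1, 2, 3, 4}) = 0
G(12) = mex({0, 2, 3, 4}) = 1
G(13) = mex({0, 2, 3, 4}) = 1
G(14) = mex({0, 1, 3, 4}) = 2
G(15) = mex({0, 1, 3, 4}) = 2
G(16) = mex({0, 1, 2, 4}) = 3
G(17) = mex({0, 1, 2, 4}) = 3
Observe that G(10)..G(17) = 0, 0, 1, 1, 2, 2, 3, 3 repeats G(0)..G(7) = 0, 0, 1, 1, 2, 2, 3, 3.
For k >= max(S) = 8, G(k) is determined by the previous 8 values G(k-8)..G(k-1); a window of 8 consecutive values has recurred shifted by 10, so by induction G(k + 10) = G(k) for all k >= 0: the sequence is periodic from the start with period 10.
One period: G(0..9) = 0, 0, 1, 1, 2, 2, 3, 3, 4, 4.
66 mod 10 = 6, so G(66) = G(6) = 3.

3


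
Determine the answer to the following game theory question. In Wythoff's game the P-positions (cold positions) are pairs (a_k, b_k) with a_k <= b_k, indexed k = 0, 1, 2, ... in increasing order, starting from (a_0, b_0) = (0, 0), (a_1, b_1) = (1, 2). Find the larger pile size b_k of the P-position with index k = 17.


By Wythoff's theorem, a_k = floor(k * phi) and b_k = floor(k * phi^2) = a_k + k, where phi = (1 + sqrt(5))/2 is the golden ratio.
phi = (1 + sqrt(5))/2 = 1.618034
phi^2 = phi + 1 = 2.618034
k = 17
k * phi^2 = 17 * 2.618034 = 44.506578
b_17 = floor(k * phi^2) = 44 (check: a_17 + k = 27 + 17 = 44)

44


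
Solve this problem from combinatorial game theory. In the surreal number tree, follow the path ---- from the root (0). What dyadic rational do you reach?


Sign expansion: ----
Rule: track bounds (lo, hi), initially (-inf, +inf). On '+', the current value becomes lo and we move to the simplest number in (value, hi): value + 1 if hi = +inf, otherwise the midpoint (value + hi)/2. On '-', the current value becomes hi and we move to value - 1 if lo = -inf, otherwise the midpoint (lo + value)/2.
Start at 0.
Step 1: sign = -, move left. Bounds: (-inf, 0). Value = -1
Step 2: sign = -, move left. Bounds: (-inf, -1). Value = -2
Step 3: sign = -, move left. Bounds: (-inf, -2). Value = -3
Step 4: sign = -, move left. Bounds: (-inf, -3). Value = -4
The surreal number with sign expansion ---- is -4.

-4


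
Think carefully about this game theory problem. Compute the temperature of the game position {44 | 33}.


The game is {44 | 33}, a switch {a | b} with numbers a > b.
Cooling {a | b} by t gives {a - t | b + t}, which stops being hot when a - t = b + t, i.e. at t = (a - b)/2. So the temperature of a switch is (a - b)/2.
Temperature = (Left option - Right option) / 2
= (44 - (33)) / 2
= 11 / 2
= 11/2

11/2


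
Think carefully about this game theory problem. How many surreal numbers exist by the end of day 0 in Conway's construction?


Day 0: {|} = 0 is born. Count = 1.
Day n: the number of surreal numbers born by day n is 2^(n+1) - 1.
By day 0: 2^1 - 1 = 1
By day 0: 1 surreal numbers.

1


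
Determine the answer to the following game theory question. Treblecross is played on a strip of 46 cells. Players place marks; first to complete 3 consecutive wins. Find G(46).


Treblecross: place X on empty cells; 3-in-a-row wins.
Playing within two cells of an existing X lets the opponent win at once, so sensible play treats the cells i-2..i+2 around each X as dead. The player left with no safe cell loses, so this is a normal-play take-away game on strips of safe cells.
Placing X at cell i (0-indexed) of a strip of k safe cells leaves independent strips of sizes max(0, i-2) and max(0, k-i-3). Hence G(k) = mex{ G(max(0,i-2)) XOR G(max(0,k-i-3)) : 0 <= i < k }, with G(0) = 0.
G(1): splits (0,0):0^0=0 -> mex({0}) = 1
G(2): splits (0,0):0^0=0 -> mex({0}) = 1
G(3): splits (0,0):0^0=0 -> mex({0}) = 1
G(4): splits (0,1):0^1=1 (0,0):0^0=0 -> mex({0, 1}) = 2
G(5): splits (0,2):0^1=1 (0,1):0^1=1 (0,0):0^0=0 -> mex({0, 1}) = 2
G(6) = mex({1}) = 0
G(7) = mex({0, 1, 2}) = 3
G(8) = mex({0, 1, 2}) = 3
G(9) = mex({0, 2}) = 1
G(10) = mex({0, 2, 3}) = 1
G(11) = mex({0, 3}) = 1
G(12) = mex({1, 3}) = 0
G(13) = mex({0, 1, 2, 3}) = 4
G(14) = mex({0, 1, 2}) = 3
G(15) = mex({0, 1, 2}) = 3
G(16) = mex({0, 1, 2, 4}) = 3
G(17) = mex({0, 1, 3, 4}) = 2
G(18) = mex({0, 1, 3, 4}) = 2
G(19) = mex({0, 1, 3, 5}) = 2
G(20) = mex({0, 1, 2, 3, 5}) = 4
G(21) = mex({0, 1, 2, 3, 5}) = 4
G(22) = mex({1, 2, 6}) = 0
G(23) = mex({0, 1, 2, 3, 4, 6}) = 5
G(24) = mex({0, 1, 2, 3, 4}) = 5
G(25) = mex({0, 1, 3, 4, 7}) = 2
G(26) = mex({0, 1, 3, 4, 5, 7}) = 2
G(27) = mex({0, 1, 3, 5}) = 2
G(28) = mex({0, 1, 2, 5}) = 3
G(29) = mex({0, 1, 2, 4, 5, 6}) = 3
G(30) = mex({1, 2, 4, 6}) = 0
G(31) = mex({0, 1, 2, 3, 4, 6}) = 5
G(32) = mex({1, 2, 3, 4, 7}) = 0
G(33) = mex({0, 3, 7}) = 1
G(34) = mex({0, 2, 3, 5, 7}) = 1
G(35) = mex({0, 2, 3, 5, 6}) = 1
G(36) = mex({0, 1, 2, 5, 6}) = 3
G(37) = mex({0, 1, 2, 4, 5, 6}) = 3
G(38) = mex({0, 1, 2, 4}) = 3
G(39) = mex({0, 1, 2, 3, 4, 7}) = 5
G(40) = mex({0, 1, 2, 3, 4, 5, 7}) = 6
G(41) = mex({0, 1, 2, 3, 5, 7}) = 4
G(42) = mex({0, 1, 2, 3, 5, 6, 7}) = 4
G(43) = mex({0, 2, 3, 5, 6}) = 1
G(44) = mex({1, 2, 3, 4, 5, 6}) = 0
G(45) = mex({0, 1, 2, 3, 4, 6, 7}) = 5
G(46) = mex({0, 1, 2, 3, 4, 7}) = 5
Therefore G(46) = 5.

5


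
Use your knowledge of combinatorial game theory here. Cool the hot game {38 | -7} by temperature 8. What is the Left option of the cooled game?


Original game: {38 | -7} (a switch {a | b} with a > b).
Cooling by t (for t below the temperature (a - b)/2 = 45/2) taxes each move by t: {a | b} cooled by t is {a - t | b + t}.
Cooling amount: t = 8
Cooled Left option: 38 - 8 = 30
Cooled Right option: -7 + 8 = 1
Cooled game: {30 | 1}
Left option = 30

30


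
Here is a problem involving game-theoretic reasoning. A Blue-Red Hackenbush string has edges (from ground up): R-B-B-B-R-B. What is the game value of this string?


Edges (from ground): R-B-B-B-R-B
By Berlekamp's sign-expansion rule, a Blue-Red Hackenbush stalk has the value of the surreal number whose sign sequence is the edge sequence with B -> + and R -> -.
Sign sequence: -+++-+
Trace the sign expansion in the surreal number tree, starting from 0:
Edge 1: R (sign -) -> bounds (-inf, 0), value = -1
Edge 2: B (sign +) -> bounds (-1, 0), value = -1/2
Edge 3: B (sign +) -> bounds (-1/2, 0), value = -1/4
Edge 4: B (sign +) -> bounds (-1/4, 0), value = -1/8
Edge 5: R (sign -) -> bounds (-1/4, -1/8), value = -3/16
Edge 6: B (sign +) -> bounds (-3/16, -1/8), value = -5/32
Game value = -5/32

-5/32


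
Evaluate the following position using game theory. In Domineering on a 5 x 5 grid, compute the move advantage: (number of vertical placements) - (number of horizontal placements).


Board is 5 x 5 (rows x cols).
Left (vertical) placements: (rows-1) * cols = 4 * 5 = 20
Right (horizontal) placements: rows * (cols-1) = 5 * 4 = 20
Advantage = Left - Right = 20 - 20 = 0

0


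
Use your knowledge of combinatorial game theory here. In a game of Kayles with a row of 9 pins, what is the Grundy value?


Kayles: a move removes 1 or 2 adjacent pins from a contiguous row.
Removing pins from a row of k leaves two independent rows (a, b) with a + b = k - 1 (one pin) or a + b = k - 2 (two pins); an end removal gives a = 0.
By Sprague-Grundy, G(k) = mex{ G(a) XOR G(b) } over all these splits. G(0) = 0.
G(1): splits (0,0):0^0=0 -> mex({0}) = 1
G(2): splits (0,1):0^1=1 (0,0):0^0=0 -> mex({0, 1}) = 2
G(3): splits (0,2):0^2=2 (1,1):1^1=0 (0,1):0^1=1 -> mex({0, 1, 2}) = 3
G(4): splits (0,3):0^3=3 (1,2):1^2=3 (0,2):0^2=2 (1,1):1^1=0 -> mex({0, 2, 3}) = 1
G(5): splits (0,4):0^1=1 (1,3):1^3=2 (2,2):2^2=0 (0,3):0^3=3 (1,2):1^2=3 -> mex({0, 1, 2, 3}) = 4
G(6) = mex({0, 1, 2, 4}) = 3
G(7) = mex({0, 1, 3, 4, 5}) = 2
G(8) = mex({0, 2, 3, 5, 6}) = 1
G(9) = mex({0, 1, 2, 3, 6, 7}) = 4
Therefore G(9) = 4.

4


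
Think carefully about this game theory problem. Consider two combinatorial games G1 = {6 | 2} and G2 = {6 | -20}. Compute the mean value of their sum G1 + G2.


G1 = {6 | 2}, G2 = {6 | -20}
Each is a switch {a | b} with numbers a > b; its mean value is (a + b)/2, and mean value is additive over game sums: m(G1 + G2) = m(G1) + m(G2).
Mean of G1 = (6 + (2))/2 = 8/2 = 4
Mean of G2 = (6 + (-20))/2 = -14/2 = -7
Mean of G1 + G2 = 4 + -7 = -3

-3


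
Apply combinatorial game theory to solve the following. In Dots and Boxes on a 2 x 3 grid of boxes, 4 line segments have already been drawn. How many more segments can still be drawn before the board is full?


Grid: 2 x 3 boxes, i.e. 3 rows and 4 columns of dots.
Horizontal edges: (rows + 1) * cols = 3 * 3 = 9
Vertical edges: rows * (cols + 1) = 2 * 4 = 8
Total edges: 9 + 8 = 17
Edges drawn: 4
Remaining: 17 - 4 = 13

13


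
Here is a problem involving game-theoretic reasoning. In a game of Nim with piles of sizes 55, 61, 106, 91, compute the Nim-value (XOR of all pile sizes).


We need the XOR (exclusive or) of all pile sizes.
After XOR-ing pile 1 (size 55): 0 XOR 55 = 55
After XOR-ing pile 2 (size 61): 55 XOR 61 = 10
After XOR-ing pile 3 (size 106): 10 XOR 106 = 96
After XOR-ing pile 4 (size 91): 96 XOR 91 = 59
The Nim-value of this position is 59.

59


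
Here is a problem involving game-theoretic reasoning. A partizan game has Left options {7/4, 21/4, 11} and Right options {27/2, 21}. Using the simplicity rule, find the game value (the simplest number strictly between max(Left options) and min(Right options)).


Left options: {7/4, 21/4, 11}, max = 11
Right options: {27/2, 21}, min = 27/2
All options are numbers and max(Left) < min(Right), so by the simplicity theorem the value is the simplest (earliest-born) number strictly between 11 and 27/2.
Integers 12 through 13 all lie strictly between 11 and 27/2.
Among integers, the simplest (lowest birthday = smallest |n|; 0 is born on day 0, +-n on day n) is 12.
No non-integer in the interval can be simpler: if x is a non-integer in the interval, then floor(x) or ceil(x) also lies in the interval (the interval contains an integer), and both are proper prefixes of x's sign expansion, i.e. born earlier. So the game value is 12.
Game value = 12

12


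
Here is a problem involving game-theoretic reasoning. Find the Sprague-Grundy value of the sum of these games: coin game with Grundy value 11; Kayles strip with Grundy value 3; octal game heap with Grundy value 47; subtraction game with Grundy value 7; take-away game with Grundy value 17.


By the Sprague-Grundy theorem, the Grundy value of a sum of games is the XOR of individual Grundy values.
coin game: Grundy value = 11. Running XOR: 0 XOR 11 = 11
Kayles strip: Grundy value = 3. Running XOR: 11 XOR 3 = 8
octal game heap: Grundy value = 47. Running XOR: 8 XOR 47 = 39
subtraction game: Grundy value = 7. Running XOR: 39 XOR 7 = 32
take-away game: Grundy value = 17. Running XOR: 32 XOR 17 = 49
The combined Grundy value is 49.

49


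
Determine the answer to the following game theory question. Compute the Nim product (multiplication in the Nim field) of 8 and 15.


Nim multiplication is bilinear over XOR: (u XOR v) * w = (u*w) XOR (v*w).
So we split each operand into its bit components and XOR the pairwise Nim products.
8 = 8 (as XOR of powers of 2).
15 = 1 + 2 + 4 + 8 (as XOR of powers of 2).
Using the standard Nim-product table on single bits:
  2*2 = 3,   2*4 = 8,   2*8 = 12,
  4*4 = 6,   4*8 = 11,  8*8 = 13,
and  1*x = x (identity), k*l = l*k (commutative).
Pairwise Nim products:
  8 * 1 = 8
  8 * 2 = 12
  8 * 4 = 11
  8 * 8 = 13
XOR them: 8 XOR 12 XOR 11 XOR 13 = 2.
Result: 8 * 15 = 2 (in Nim).

2


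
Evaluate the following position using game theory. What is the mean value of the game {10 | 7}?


Game = {10 | 7}, a switch {a | b} with numbers a > b.
Its thermograph has left wall a - t and right wall b + t, which meet at t = (a - b)/2, where both equal (a + b)/2. So the mast (mean value) is at (a + b)/2.
Mean = (10 + (7))/2 = 17/2 = 17/2

17/2


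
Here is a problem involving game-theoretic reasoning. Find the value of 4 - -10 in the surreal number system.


x = 4, y = -10
x - y = 4 - -10 = 14

14


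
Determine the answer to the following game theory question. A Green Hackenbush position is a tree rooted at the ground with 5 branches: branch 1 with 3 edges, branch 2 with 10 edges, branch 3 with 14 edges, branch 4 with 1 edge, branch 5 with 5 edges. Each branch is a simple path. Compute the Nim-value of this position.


The tree has 5 branches from the ground vertex.
In Green Hackenbush, the Nim-value of a simple path of length k is k.
Branch 1: length 3, Nim-value = 3
Branch 2: length 10, Nim-value = 10
Branch 3: length 14, Nim-value = 14
Branch 4: length 1, Nim-value = 1
Branch 5: length 5, Nim-value = 5
Total Nim-value = XOR of all branch values:
0 XOR 3 = 3
3 XOR 10 = 9
9 XOR 14 = 7
7 XOR 1 = 6
6 XOR 5 = 3
Nim-value of the tree = 3

3


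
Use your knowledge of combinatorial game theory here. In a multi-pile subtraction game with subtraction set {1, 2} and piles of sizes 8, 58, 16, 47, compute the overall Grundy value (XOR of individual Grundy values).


Subtraction set: {1, 2}
For this subtraction set, G(n) = n mod 3 (period = max + 1 = 3).
Pile 1 (size 8): G(8) = 8 mod 3 = 2
Pile 2 (size 58): G(58) = 58 mod 3 = 1
Pile 3 (size 16): G(16) = 16 mod 3 = 1
Pile 4 (size 47): G(47) = 47 mod 3 = 2
Total Grundy value = XOR of all: 2 XOR 1 XOR 1 XOR 2 = 0

0


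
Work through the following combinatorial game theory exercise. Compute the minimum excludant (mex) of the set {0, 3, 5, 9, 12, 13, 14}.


Set = {0, 3, 5, 9, 12, 13, 14}
0 is in the set.
1 is NOT in the set. This is the mex.
mex = 1

1


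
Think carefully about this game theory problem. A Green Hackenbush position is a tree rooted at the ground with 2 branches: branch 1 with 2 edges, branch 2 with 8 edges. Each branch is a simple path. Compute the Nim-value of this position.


The tree has 2 branches from the ground vertex.
In Green Hackenbush, the Nim-value of a simple path of length k is k.
Branch 1: length 2, Nim-value = 2
Branch 2: length 8, Nim-value = 8
Total Nim-value = XOR of all branch values:
0 XOR 2 = 2
2 XOR 8 = 10
Nim-value of the tree = 10

10


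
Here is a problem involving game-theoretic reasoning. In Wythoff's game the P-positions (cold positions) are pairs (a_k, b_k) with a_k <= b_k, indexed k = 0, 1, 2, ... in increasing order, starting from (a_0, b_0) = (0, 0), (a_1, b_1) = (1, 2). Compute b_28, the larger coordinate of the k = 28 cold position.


By Wythoff's theorem, a_k = floor(k * phi) and b_k = floor(k * phi^2) = a_k + k, where phi = (1 + sqrt(5))/2 is the golden ratio.
phi = (1 + sqrt(5))/2 = 1.618034
phi^2 = phi + 1 = 2.618034
k = 28
k * phi^2 = 28 * 2.618034 = 73.304952
b_28 = floor(k * phi^2) = 73 (check: a_28 + k = 45 + 28 = 73)

73


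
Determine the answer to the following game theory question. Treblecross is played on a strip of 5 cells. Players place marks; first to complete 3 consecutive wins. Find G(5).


Treblecross: place X on empty cells; 3-in-a-row wins.
Playing within two cells of an existing X lets the opponent win at once, so sensible play treats the cells i-2..i+2 around each X as dead. The player left with no safe cell loses, so this is a normal-play take-away game on strips of safe cells.
Placing X at cell i (0-indexed) of a strip of k safe cells leaves independent strips of sizes max(0, i-2) and max(0, k-i-3). Hence G(k) = mex{ G(max(0,i-2)) XOR G(max(0,k-i-3)) : 0 <= i < k }, with G(0) = 0.
G(1): splits (0,0):0^0=0 -> mex({0}) = 1
G(2): splits (0,0):0^0=0 -> mex({0}) = 1
G(3): splits (0,0):0^0=0 -> mex({0}) = 1
G(4): splits (0,1):0^1=1 (0,0):0^0=0 -> mex({0, 1}) = 2
G(5): splits (0,2):0^1=1 (0,1):0^1=1 (0,0):0^0=0 -> mex({0, 1}) = 2
Therefore G(5) = 2.

2


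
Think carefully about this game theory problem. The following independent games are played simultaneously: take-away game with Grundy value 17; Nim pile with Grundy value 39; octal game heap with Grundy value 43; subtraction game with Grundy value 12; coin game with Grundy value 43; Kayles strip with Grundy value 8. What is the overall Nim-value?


By the Sprague-Grundy theorem, the Grundy value of a sum of games is the XOR of individual Grundy values.
take-away game: Grundy value = 17. Running XOR: 0 XOR 17 = 17
Nim pile: Grundy value = 39. Running XOR: 17 XOR 39 = 54
octal game heap: Grundy value = 43. Running XOR: 54 XOR 43 = 29
subtraction game: Grundy value = 12. Running XOR: 29 XOR 12 = 17
coin game: Grundy value = 43. Running XOR: 17 XOR 43 = 58
Kayles strip: Grundy value = 8. Running XOR: 58 XOR 8 = 50
The combined Grundy value is 50.

50


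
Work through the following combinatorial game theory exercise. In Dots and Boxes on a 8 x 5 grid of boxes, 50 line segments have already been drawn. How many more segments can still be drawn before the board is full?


Grid: 8 x 5 boxes, i.e. 9 rows and 6 columns of dots.
Horizontal edges: (rows + 1) * cols = 9 * 5 = 45
Vertical edges: rows * (cols + 1) = 8 * 6 = 48
Total edges: 45 + 48 = 93
Edges drawn: 50
Remaining: 93 - 50 = 43

43


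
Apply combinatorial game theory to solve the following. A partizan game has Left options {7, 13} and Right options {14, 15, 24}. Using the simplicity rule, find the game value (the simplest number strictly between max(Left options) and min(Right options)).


Left options: {7, 13}, max = 13
Right options: {14, 15, 24}, min = 14
All options are numbers and max(Left) < min(Right), so by the simplicity theorem the value is the simplest (earliest-born) number strictly between 13 and 14.
No integer lies strictly between 13 and 14, so the value is the dyadic rational m/2^k in the interval with the smallest k (then m odd); search k = 1, 2, ...:
Denominator 2: 27/2 lies strictly between 13 and 14 -- found.
The simplest number in the interval is 27/2.
Game value = 27/2

27/2


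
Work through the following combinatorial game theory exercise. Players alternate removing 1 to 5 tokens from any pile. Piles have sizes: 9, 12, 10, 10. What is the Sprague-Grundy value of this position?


Subtraction set: {1, 2, 3, 4, 5}
For this subtraction set, G(n) = n mod 6 (period = max + 1 = 6).
Pile 1 (size 9): G(9) = 9 mod 6 = 3
Pile 2 (size 12): G(12) = 12 mod 6 = 0
Pile 3 (size 10): G(10) = 10 mod 6 = 4
Pile 4 (size 10): G(10) = 10 mod 6 = 4
Total Grundy value = XOR of all: 3 XOR 0 XOR 4 XOR 4 = 3

3


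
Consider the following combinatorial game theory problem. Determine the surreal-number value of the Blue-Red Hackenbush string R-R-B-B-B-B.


Edges (from ground): R-R-B-B-B-B
By Berlekamp's sign-expansion rule, a Blue-Red Hackenbush stalk has the value of the surreal number whose sign sequence is the edge sequence with B -> + and R -> -.
Sign sequence: --++++
Trace the sign expansion in the surreal number tree, starting from 0:
Edge 1: R (sign -) -> bounds (-inf, 0), value = -1
Edge 2: R (sign -) -> bounds (-inf, -1), value = -2
Edge 3: B (sign +) -> bounds (-2, -1), value = -3/2
Edge 4: B (sign +) -> bounds (-3/2, -1), value = -5/4
Edge 5: B (sign +) -> bounds (-5/4, -1), value = -9/8
Edge 6: B (sign +) -> bounds (-9/8, -1), value = -17/16
Game value = -17/16

-17/16


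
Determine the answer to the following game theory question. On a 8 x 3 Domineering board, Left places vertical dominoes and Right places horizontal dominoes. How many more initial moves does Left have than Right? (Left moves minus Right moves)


Board is 8 x 3 (rows x cols).
Left (vertical) placements: (rows-1) * cols = 7 * 3 = 21
Right (horizontal) placements: rows * (cols-1) = 8 * 2 = 16
Advantage = Left - Right = 21 - 16 = 5

5


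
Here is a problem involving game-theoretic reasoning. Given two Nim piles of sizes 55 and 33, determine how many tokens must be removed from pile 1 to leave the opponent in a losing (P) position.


Piles: 55 and 33
Current XOR: 55 XOR 33 = 22 (non-zero, so this is an N-position).
To make the XOR zero, we need to find a move that balances the piles.
For pile 1 (size 55): target = 55 XOR 22 = 33
We reduce pile 1 from 55 to 33.
Tokens removed: 55 - 33 = 22
Verification: 33 XOR 33 = 0

22


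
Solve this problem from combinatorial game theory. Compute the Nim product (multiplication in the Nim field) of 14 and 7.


Nim multiplication is bilinear over XOR: (u XOR v) * w = (u*w) XOR (v*w).
So we split each operand into its bit components and XOR the pairwise Nim products.
14 = 2 + 4 + 8 (as XOR of powers of 2).
7 = 1 + 2 + 4 (as XOR of powers of 2).
Using the standard Nim-product table on single bits:
  2*2 = 3,   2*4 = 8,   2*8 = 12,
  4*4 = 6,   4*8 = 11,  8*8 = 13,
and  1*x = x (identity), k*l = l*k (commutative).
Pairwise Nim products:
  2 * 1 = 2
  2 * 2 = 3
  2 * 4 = 8
  4 * 1 = 4
  4 * 2 = 8
  4 * 4 = 6
  8 * 1 = 8
  8 * 2 = 12
  8 * 4 = 11
XOR them: 2 XOR 3 XOR 8 XOR 4 XOR 8 XOR 6 XOR 8 XOR 12 XOR 11 = 12.
Result: 14 * 7 = 12 (in Nim).

12


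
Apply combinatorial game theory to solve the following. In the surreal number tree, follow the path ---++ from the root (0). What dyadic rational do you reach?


Sign expansion: ---++
Rule: track bounds (lo, hi), initially (-inf, +inf). On '+', the current value becomes lo and we move to the simplest number in (value, hi): value + 1 if hi = +inf, otherwise the midpoint (value + hi)/2. On '-', the current value becomes hi and we move to value - 1 if lo = -inf, otherwise the midpoint (lo + value)/2.
Start at 0.
Step 1: sign = -, move left. Bounds: (-inf, 0). Value = -1
Step 2: sign = -, move left. Bounds: (-inf, -1). Value = -2
Step 3: sign = -, move left. Bounds: (-inf, -2). Value = -3
Step 4: sign = +, move right. Bounds: (-3, -2). Value = -5/2
Step 5: sign = +, move right. Bounds: (-5/2, -2). Value = -9/4
The surreal number with sign expansion ---++ is -9/4.

-9/4


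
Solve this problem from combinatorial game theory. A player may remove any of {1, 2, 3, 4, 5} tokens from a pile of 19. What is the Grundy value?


The subtraction set is S = {1, 2, 3, 4, 5}.
G(k) = mex{ G(k - s) : s in S, s <= k }. We compute iteratively: G(0) = 0.
G(1) = mex({0}) = 1
G(2) = mex({0, 1}) = 2
G(3) = mex({0, 1, 2}) = 3
G(4) = mex({0, 1, 2, 3}) = 4
G(5) = mex({0, 1, 2, 3, 4}) = 5
G(6) = mex({1, 2, 3, 4, 5}) = 0
G(7) = mex({0, 2, 3, 4, 5}) = 1
G(8) = mex({0, 1, 3, 4, 5}) = 2
G(9) = mex({0, 1, 2, 4, 5}) = 3
G(10) = mex({0, 1, 2, 3, 5}) = 4
Observe that G(6)..G(10) = 0, 1, 2, 3, 4 repeats G(0)..G(4) = 0, 1, 2, 3, 4.
For k >= max(S) = 5, G(k) is determined by the previous 5 values G(k-5)..G(k-1); a window of 5 consecutive values has recurred shifted by 6, so by induction G(k + 6) = G(k) for all k >= 0: the sequence is periodic from the start with period 6.
One period: G(0..5) = 0, 1, 2, 3, 4, 5.
19 mod 6 = 1, so G(19) = G(1) = 1.

1
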